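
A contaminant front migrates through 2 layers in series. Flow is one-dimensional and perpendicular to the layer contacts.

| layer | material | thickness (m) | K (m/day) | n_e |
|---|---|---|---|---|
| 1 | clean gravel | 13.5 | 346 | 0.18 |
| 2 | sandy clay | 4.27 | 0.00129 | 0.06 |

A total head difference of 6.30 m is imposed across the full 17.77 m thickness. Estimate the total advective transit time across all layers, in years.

3.86

With flow normal to the layers, continuity requires the same specific discharge q through every layer.
Σ(b_i/K_i) = 13.5/346 + 4.27/0.00129 = 3310 d.
q = Δh / Σ(b_i/K_i) = 6.30 / 3310 = 0.001903 m/day.
In each layer the seepage velocity is v_i = q/n_i, so the layer transit time is t_i = b_i·n_i / q:
  layer 1 (clean gravel): t_1 = 13.5 × 0.18 / 0.001903 = 1277 d
  layer 2 (sandy clay): t_2 = 4.27 × 0.06 / 0.001903 = 134.6 d
Total t = Σ t_i = 1411 days = 3.864 years.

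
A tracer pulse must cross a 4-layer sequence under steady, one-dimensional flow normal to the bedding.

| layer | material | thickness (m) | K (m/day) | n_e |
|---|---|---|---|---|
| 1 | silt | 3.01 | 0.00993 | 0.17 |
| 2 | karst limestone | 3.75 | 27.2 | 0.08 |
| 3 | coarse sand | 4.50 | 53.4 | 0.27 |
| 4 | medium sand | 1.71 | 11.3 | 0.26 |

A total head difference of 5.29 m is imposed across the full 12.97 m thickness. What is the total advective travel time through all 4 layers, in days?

142

With flow normal to the layers, continuity requires the same specific discharge q through every layer.
Σ(b_i/K_i) = 3.01/0.00993 + 3.75/27.2 + 4.50/53.4 + 1.71/11.3 = 303.5 d.
q = Δh / Σ(b_i/K_i) = 5.29 / 303.5 = 0.01743 m/day.
In each layer the seepage velocity is v_i = q/n_i, so the layer transit time is t_i = b_i·n_i / q:
  layer 1 (silt): t_1 = 3.01 × 0.17 / 0.01743 = 29.36 d
  layer 2 (karst limestone): t_2 = 3.75 × 0.08 / 0.01743 = 17.21 d
  layer 3 (coarse sand): t_3 = 4.50 × 0.27 / 0.01743 = 69.71 d
  layer 4 (medium sand): t_4 = 1.71 × 0.26 / 0.01743 = 25.51 d
Total t = Σ t_i = 141.8 days.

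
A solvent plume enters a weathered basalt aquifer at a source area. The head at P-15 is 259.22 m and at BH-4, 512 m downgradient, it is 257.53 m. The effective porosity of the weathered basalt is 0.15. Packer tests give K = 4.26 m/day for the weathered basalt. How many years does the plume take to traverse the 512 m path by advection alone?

15.0

Hydraulic gradient i = (259.22 − 257.53) / 512 = 1.69 / 512 = 0.003301.
Darcy flux q = K · i = 4.260 × 0.003301 = 0.01406 m/day.
Seepage velocity v = q / n_e = 0.01406 / 0.15 = 0.09374 m/day.
Travel time t = L / v = 512 / 0.09374 = 5462 days = 14.95 years.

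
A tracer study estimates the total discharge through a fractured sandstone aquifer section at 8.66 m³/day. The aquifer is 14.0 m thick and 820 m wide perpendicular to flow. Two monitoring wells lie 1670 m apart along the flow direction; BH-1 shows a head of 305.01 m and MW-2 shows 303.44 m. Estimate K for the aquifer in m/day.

0.802

Cross-sectional area A = 820 × 14.0 = 11480 m².
Hydraulic gradient i = (305.01 − 303.44) / 1670 = 1.57 / 1670 = 0.0009401.
From Q = K·A·i, K = Q / (A·i) = 8.66 / (11480 × 0.0009401) = 0.8024 m/day.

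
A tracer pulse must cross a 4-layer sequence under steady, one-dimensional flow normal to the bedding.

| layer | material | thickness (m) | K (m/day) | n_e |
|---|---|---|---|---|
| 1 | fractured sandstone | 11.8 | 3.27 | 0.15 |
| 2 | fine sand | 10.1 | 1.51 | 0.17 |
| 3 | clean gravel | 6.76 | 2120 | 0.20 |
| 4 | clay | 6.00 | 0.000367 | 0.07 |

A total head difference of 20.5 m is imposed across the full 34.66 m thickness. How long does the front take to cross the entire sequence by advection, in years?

11.5

With flow normal to the layers, continuity requires the same specific discharge q through every layer.
Σ(b_i/K_i) = 11.8/3.27 + 10.1/1.51 + 6.76/2120 + 6.00/0.000367 = 16359 d.
q = Δh / Σ(b_i/K_i) = 20.5 / 16359 = 0.001253 m/day.
In each layer the seepage velocity is v_i = q/n_i, so the layer transit time is t_i = b_i·n_i / q:
  layer 1 (fractured sandstone): t_1 = 11.8 × 0.15 / 0.001253 = 1412 d
  layer 2 (fine sand): t_2 = 10.1 × 0.17 / 0.001253 = 1370 d
  layer 3 (clean gravel): t_3 = 6.76 × 0.20 / 0.001253 = 1079 d
  layer 4 (clay): t_4 = 6.00 × 0.07 / 0.001253 = 335.2 d
Total t = Σ t_i = 4197 days = 11.49 years.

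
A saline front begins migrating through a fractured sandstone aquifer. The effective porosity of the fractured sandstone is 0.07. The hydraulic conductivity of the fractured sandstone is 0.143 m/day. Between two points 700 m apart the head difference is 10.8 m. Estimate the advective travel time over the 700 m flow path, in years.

Hydraulic gradient i = Δh / L = 10.8 / 700 = 0.01543.
Darcy flux q = K · i = 0.1430 × 0.01543 = 0.002206 m/day.
Seepage velocity v = q / n_e = 0.002206 / 0.07 = 0.03152 m/day.
Travel time t = L / v = 700 / 0.03152 = 22209 days = 60.81 years.

60.8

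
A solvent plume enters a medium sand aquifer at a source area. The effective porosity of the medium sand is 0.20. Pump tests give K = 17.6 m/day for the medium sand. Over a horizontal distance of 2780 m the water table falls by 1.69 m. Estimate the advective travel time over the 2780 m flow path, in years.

Hydraulic gradient i = Δh / L = 1.69 / 2780 = 0.0006079.
Darcy flux q = K · i = 17.60 × 0.0006079 = 0.01070 m/day.
Seepage velocity v = q / n_e = 0.01070 / 0.20 = 0.05350 m/day.
Travel time t = L / v = 2780 / 0.05350 = 51966 days = 142.3 years.

142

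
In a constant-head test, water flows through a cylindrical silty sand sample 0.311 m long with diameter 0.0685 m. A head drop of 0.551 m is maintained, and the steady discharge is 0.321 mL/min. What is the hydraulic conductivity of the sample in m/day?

0.0708

Cross-sectional area A = π·(d/2)² = π × (0.0685/2)² = 0.003685 m².
Convert discharge: 0.321 mL/min = 5.350e-09 m³/s.
Darcy's law rearranged: K = Q·L / (A·Δh) = 5.350e-09 × 0.311 / (0.003685 × 0.551) = 8.194e-07 m/s = 0.07080 m/day.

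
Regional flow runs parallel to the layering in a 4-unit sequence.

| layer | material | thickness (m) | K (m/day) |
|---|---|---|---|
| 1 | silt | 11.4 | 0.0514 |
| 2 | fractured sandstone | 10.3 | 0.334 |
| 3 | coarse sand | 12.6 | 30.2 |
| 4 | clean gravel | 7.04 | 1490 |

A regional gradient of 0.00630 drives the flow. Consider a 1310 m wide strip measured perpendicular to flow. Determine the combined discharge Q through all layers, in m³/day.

Flow is parallel to layering, so each bed carries its own Darcy discharge and the transmissivities add.
Σ(K_i·b_i) = 0.0514×11.4 + 0.334×10.3 + 30.2×12.6 + 1490×7.04 = 10874 m²/day.
Hydraulic gradient i = 0.00630.
Q = Σ(K_i·b_i) · W · i = 10874 × 1310 × 0.006300 = 89744 m³/day.

89700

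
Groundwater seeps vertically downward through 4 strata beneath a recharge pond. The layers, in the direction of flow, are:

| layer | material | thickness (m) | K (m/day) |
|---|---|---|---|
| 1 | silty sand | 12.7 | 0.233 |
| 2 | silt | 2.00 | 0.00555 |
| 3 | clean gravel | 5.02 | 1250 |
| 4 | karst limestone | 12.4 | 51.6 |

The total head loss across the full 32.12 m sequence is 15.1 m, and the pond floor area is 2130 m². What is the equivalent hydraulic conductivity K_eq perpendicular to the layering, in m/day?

Flow is perpendicular to layering, so the layers act in series and the equivalent K is the thickness-weighted harmonic mean.
Total thickness L = 12.7 + 2.00 + 5.02 + 12.4 = 32.12 m.
Σ(b_i/K_i) = 12.7/0.233 + 2.00/0.00555 + 5.02/1250 + 12.4/51.6 = 415.1 d.
K_eq = L / Σ(b_i/K_i) = 32.12 / 415.1 = 0.07738 m/day.

0.0774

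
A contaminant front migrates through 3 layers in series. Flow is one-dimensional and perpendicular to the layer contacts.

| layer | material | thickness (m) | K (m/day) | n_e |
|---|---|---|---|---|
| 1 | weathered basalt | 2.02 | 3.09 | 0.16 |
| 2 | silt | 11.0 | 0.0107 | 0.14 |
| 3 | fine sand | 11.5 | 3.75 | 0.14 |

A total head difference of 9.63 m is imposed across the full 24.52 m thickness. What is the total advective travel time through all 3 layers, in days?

372

With flow normal to the layers, continuity requires the same specific discharge q through every layer.
Σ(b_i/K_i) = 2.02/3.09 + 11.0/0.0107 + 11.5/3.75 = 1032 d.
q = Δh / Σ(b_i/K_i) = 9.63 / 1032 = 0.009334 m/day.
In each layer the seepage velocity is v_i = q/n_i, so the layer transit time is t_i = b_i·n_i / q:
  layer 1 (weathered basalt): t_1 = 2.02 × 0.16 / 0.009334 = 34.63 d
  layer 2 (silt): t_2 = 11.0 × 0.14 / 0.009334 = 165.0 d
  layer 3 (fine sand): t_3 = 11.5 × 0.14 / 0.009334 = 172.5 d
Total t = Σ t_i = 372.1 days.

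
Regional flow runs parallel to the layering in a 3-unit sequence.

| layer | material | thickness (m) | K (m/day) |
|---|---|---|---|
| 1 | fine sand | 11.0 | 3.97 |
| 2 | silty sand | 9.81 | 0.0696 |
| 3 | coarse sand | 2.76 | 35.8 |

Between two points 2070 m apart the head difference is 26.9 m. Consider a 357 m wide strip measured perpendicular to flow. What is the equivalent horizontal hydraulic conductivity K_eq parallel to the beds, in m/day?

6.07

Flow is parallel to layering, so each bed carries its own Darcy discharge and the transmissivities add.
Σ(K_i·b_i) = 3.97×11.0 + 0.0696×9.81 + 35.8×2.76 = 143.2 m²/day.
Total thickness b = 23.57 m, so K_eq = Σ(K_i·b_i)/b = 6.074 m/day.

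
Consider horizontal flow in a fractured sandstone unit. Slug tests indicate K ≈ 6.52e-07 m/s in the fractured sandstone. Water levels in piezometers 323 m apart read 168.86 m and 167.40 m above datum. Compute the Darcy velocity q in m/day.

Convert K: 6.52e-07 m/s × 86400 = 0.05633 m/day.
Hydraulic gradient i = (168.86 − 167.40) / 323 = 1.46 / 323 = 0.004520.
Specific discharge q = K · i = 0.05633 × 0.004520 = 0.0002546 m/day.

0.000255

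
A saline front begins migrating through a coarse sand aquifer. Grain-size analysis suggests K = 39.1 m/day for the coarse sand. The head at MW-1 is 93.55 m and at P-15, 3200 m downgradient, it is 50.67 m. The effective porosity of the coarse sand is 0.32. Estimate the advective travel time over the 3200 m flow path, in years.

5.35

Hydraulic gradient i = (93.55 − 50.67) / 3200 = 42.88 / 3200 = 0.01340.
Darcy flux q = K · i = 39.10 × 0.01340 = 0.5239 m/day.
Seepage velocity v = q / n_e = 0.5239 / 0.32 = 1.637 m/day.
Travel time t = L / v = 3200 / 1.637 = 1954 days = 5.351 years.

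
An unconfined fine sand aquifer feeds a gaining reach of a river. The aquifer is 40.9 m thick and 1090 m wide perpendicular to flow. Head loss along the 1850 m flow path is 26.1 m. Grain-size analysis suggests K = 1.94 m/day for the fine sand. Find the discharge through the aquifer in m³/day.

Cross-sectional area A = 1090 × 40.9 = 44581 m².
Hydraulic gradient i = Δh / L = 26.1 / 1850 = 0.01411.
Darcy's law: Q = K · A · i = 1.940 × 44581 × 0.01411 = 1220 m³/day.

1220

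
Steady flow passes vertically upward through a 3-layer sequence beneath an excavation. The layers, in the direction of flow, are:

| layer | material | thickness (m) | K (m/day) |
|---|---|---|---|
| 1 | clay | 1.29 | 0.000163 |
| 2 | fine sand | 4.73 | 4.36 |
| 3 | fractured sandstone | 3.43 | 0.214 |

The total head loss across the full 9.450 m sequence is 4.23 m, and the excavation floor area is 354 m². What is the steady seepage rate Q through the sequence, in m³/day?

Flow is perpendicular to layering, so the layers act in series and the equivalent K is the thickness-weighted harmonic mean.
Total thickness L = 1.29 + 4.73 + 3.43 = 9.450 m.
Σ(b_i/K_i) = 1.29/0.000163 + 4.73/4.36 + 3.43/0.214 = 7931 d.
K_eq = L / Σ(b_i/K_i) = 9.450 / 7931 = 0.001191 m/day.
Q = K_eq · A · (Δh/L) = 0.001191 × 354 × (4.23/9.450) = 0.1888 m³/day.

0.189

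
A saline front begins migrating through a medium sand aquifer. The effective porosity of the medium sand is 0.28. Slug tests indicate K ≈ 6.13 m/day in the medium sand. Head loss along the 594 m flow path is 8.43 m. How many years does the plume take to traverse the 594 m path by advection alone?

Hydraulic gradient i = Δh / L = 8.43 / 594 = 0.01419.
Darcy flux q = K · i = 6.130 × 0.01419 = 0.08700 m/day.
Seepage velocity v = q / n_e = 0.08700 / 0.28 = 0.3107 m/day.
Travel time t = L / v = 594 / 0.3107 = 1912 days = 5.234 years.

5.23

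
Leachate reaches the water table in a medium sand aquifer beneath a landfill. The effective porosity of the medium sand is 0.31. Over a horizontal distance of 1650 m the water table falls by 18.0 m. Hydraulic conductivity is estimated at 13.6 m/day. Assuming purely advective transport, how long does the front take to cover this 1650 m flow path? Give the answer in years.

Hydraulic gradient i = Δh / L = 18.0 / 1650 = 0.01091.
Darcy flux q = K · i = 13.60 × 0.01091 = 0.1484 m/day.
Seepage velocity v = q / n_e = 0.1484 / 0.31 = 0.4786 m/day.
Travel time t = L / v = 1650 / 0.4786 = 3448 days = 9.439 years.

9.44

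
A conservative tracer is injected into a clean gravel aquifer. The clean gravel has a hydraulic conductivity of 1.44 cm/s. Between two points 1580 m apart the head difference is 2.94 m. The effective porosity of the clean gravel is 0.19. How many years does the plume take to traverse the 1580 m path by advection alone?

0.355

Convert K: 1.44 cm/s × 864 = 1244 m/day.
Hydraulic gradient i = Δh / L = 2.94 / 1580 = 0.001861.
Darcy flux q = K · i = 1244 × 0.001861 = 2.315 m/day.
Seepage velocity v = q / n_e = 2.315 / 0.19 = 12.18 m/day.
Travel time t = L / v = 1580 / 12.18 = 129.7 days = 0.3550 years.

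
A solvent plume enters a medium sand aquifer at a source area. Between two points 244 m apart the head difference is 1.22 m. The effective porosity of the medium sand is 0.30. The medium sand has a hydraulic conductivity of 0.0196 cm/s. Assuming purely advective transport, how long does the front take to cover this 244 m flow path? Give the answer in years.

Convert K: 0.0196 cm/s × 864 = 16.93 m/day.
Hydraulic gradient i = Δh / L = 1.22 / 244 = 0.005000.
Darcy flux q = K · i = 16.93 × 0.005000 = 0.08467 m/day.
Seepage velocity v = q / n_e = 0.08467 / 0.30 = 0.2822 m/day.
Travel time t = L / v = 244 / 0.2822 = 864.5 days = 2.367 years.

2.37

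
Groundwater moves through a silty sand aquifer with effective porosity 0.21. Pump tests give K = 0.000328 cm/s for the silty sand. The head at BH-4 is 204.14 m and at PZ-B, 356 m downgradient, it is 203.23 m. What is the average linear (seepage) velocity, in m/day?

0.00345

Convert K: 0.000328 cm/s × 864 = 0.2834 m/day.
Hydraulic gradient i = (204.14 − 203.23) / 356 = 0.91 / 356 = 0.002556.
Darcy flux q = K · i = 0.2834 × 0.002556 = 0.0007244 m/day.
Seepage velocity v = q / n_e = 0.0007244 / 0.21 = 0.003450 m/day.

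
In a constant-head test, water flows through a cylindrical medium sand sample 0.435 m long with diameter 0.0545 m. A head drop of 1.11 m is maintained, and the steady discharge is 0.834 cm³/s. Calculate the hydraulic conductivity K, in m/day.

Cross-sectional area A = π·(d/2)² = π × (0.0545/2)² = 0.002333 m².
Convert discharge: 0.834 cm³/s = 8.340e-07 m³/s.
Darcy's law rearranged: K = Q·L / (A·Δh) = 8.340e-07 × 0.435 / (0.002333 × 1.11) = 0.0001401 m/s = 12.10 m/day.

12.1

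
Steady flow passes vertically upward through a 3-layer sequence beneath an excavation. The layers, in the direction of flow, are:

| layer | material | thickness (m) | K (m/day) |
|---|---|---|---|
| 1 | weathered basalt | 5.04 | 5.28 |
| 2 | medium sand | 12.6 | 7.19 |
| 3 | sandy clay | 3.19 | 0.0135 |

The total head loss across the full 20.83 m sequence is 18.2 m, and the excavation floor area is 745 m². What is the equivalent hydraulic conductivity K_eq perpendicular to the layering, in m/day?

Flow is perpendicular to layering, so the layers act in series and the equivalent K is the thickness-weighted harmonic mean.
Total thickness L = 5.04 + 12.6 + 3.19 = 20.83 m.
Σ(b_i/K_i) = 5.04/5.28 + 12.6/7.19 + 3.19/0.0135 = 239.0 d.
K_eq = L / Σ(b_i/K_i) = 20.83 / 239.0 = 0.08715 m/day.

0.0872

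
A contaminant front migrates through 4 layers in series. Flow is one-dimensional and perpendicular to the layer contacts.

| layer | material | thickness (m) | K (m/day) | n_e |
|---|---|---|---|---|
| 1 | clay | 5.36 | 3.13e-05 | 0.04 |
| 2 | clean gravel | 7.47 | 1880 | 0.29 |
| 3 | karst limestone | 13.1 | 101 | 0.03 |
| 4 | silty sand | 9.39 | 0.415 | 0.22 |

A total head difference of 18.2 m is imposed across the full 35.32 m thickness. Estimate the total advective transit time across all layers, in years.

125

With flow normal to the layers, continuity requires the same specific discharge q through every layer.
Σ(b_i/K_i) = 5.36/3.13e-05 + 7.47/1880 + 13.1/101 + 9.39/0.415 = 1.713e+05 d.
q = Δh / Σ(b_i/K_i) = 18.2 / 1.713e+05 = 0.0001063 m/day.
In each layer the seepage velocity is v_i = q/n_i, so the layer transit time is t_i = b_i·n_i / q:
  layer 1 (clay): t_1 = 5.36 × 0.04 / 0.0001063 = 2018 d
  layer 2 (clean gravel): t_2 = 7.47 × 0.29 / 0.0001063 = 20386 d
  layer 3 (karst limestone): t_3 = 13.1 × 0.03 / 0.0001063 = 3698 d
  layer 4 (silty sand): t_4 = 9.39 × 0.22 / 0.0001063 = 19440 d
Total t = Σ t_i = 45541 days = 124.7 years.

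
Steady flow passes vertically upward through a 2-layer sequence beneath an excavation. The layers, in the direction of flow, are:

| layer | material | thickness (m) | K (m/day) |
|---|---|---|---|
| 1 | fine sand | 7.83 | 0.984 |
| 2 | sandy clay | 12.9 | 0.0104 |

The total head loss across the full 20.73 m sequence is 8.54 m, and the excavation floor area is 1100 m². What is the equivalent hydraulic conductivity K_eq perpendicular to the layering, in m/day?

Flow is perpendicular to layering, so the layers act in series and the equivalent K is the thickness-weighted harmonic mean.
Total thickness L = 7.83 + 12.9 = 20.73 m.
Σ(b_i/K_i) = 7.83/0.984 + 12.9/0.0104 = 1248 d.
K_eq = L / Σ(b_i/K_i) = 20.73 / 1248 = 0.01661 m/day.

0.0166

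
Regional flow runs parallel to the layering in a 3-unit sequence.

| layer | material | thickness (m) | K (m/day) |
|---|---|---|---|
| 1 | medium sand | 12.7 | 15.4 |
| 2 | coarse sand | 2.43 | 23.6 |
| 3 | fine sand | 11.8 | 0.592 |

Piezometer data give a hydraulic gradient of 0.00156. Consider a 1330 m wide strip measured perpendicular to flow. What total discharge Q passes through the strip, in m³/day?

Flow is parallel to layering, so each bed carries its own Darcy discharge and the transmissivities add.
Σ(K_i·b_i) = 15.4×12.7 + 23.6×2.43 + 0.592×11.8 = 259.9 m²/day.
Hydraulic gradient i = 0.00156.
Q = Σ(K_i·b_i) · W · i = 259.9 × 1330 × 0.001560 = 539.3 m³/day.

539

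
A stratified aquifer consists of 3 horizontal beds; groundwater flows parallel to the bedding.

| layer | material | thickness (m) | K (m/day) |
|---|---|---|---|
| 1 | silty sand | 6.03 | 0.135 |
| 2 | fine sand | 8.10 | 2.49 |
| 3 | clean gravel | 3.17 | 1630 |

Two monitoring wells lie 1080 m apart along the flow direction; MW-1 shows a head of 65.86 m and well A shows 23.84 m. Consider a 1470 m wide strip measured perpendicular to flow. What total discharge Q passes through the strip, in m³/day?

Flow is parallel to layering, so each bed carries its own Darcy discharge and the transmissivities add.
Σ(K_i·b_i) = 0.135×6.03 + 2.49×8.10 + 1630×3.17 = 5188 m²/day.
Hydraulic gradient i = (65.86 − 23.84) / 1080 = 42.02 / 1080 = 0.03891.
Q = Σ(K_i·b_i) · W · i = 5188 × 1470 × 0.03891 = 2.967e+05 m³/day.

297000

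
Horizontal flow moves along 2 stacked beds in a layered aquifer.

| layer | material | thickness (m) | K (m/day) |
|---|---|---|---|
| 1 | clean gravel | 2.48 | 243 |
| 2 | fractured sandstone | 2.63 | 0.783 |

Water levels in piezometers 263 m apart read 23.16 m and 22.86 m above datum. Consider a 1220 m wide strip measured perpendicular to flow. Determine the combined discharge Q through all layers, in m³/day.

842

Flow is parallel to layering, so each bed carries its own Darcy discharge and the transmissivities add.
Σ(K_i·b_i) = 243×2.48 + 0.783×2.63 = 604.7 m²/day.
Hydraulic gradient i = (23.16 − 22.86) / 263 = 0.3 / 263 = 0.001141.
Q = Σ(K_i·b_i) · W · i = 604.7 × 1220 × 0.001141 = 841.5 m³/day.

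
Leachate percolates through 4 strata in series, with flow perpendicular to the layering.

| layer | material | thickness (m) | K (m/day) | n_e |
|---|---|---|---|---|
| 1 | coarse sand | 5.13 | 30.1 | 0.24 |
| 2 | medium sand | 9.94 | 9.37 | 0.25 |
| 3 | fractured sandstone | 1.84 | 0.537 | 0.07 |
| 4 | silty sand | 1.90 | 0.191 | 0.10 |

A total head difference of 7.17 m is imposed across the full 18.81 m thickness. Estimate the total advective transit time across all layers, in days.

With flow normal to the layers, continuity requires the same specific discharge q through every layer.
Σ(b_i/K_i) = 5.13/30.1 + 9.94/9.37 + 1.84/0.537 + 1.90/0.191 = 14.61 d.
q = Δh / Σ(b_i/K_i) = 7.17 / 14.61 = 0.4909 m/day.
In each layer the seepage velocity is v_i = q/n_i, so the layer transit time is t_i = b_i·n_i / q:
  layer 1 (coarse sand): t_1 = 5.13 × 0.24 / 0.4909 = 2.508 d
  layer 2 (medium sand): t_2 = 9.94 × 0.25 / 0.4909 = 5.062 d
  layer 3 (fractured sandstone): t_3 = 1.84 × 0.07 / 0.4909 = 0.2624 d
  layer 4 (silty sand): t_4 = 1.90 × 0.10 / 0.4909 = 0.3870 d
Total t = Σ t_i = 8.219 days.

8.22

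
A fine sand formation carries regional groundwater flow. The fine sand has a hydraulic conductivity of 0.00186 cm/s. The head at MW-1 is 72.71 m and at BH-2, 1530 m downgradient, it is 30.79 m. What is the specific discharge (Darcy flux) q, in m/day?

0.0440

Convert K: 0.00186 cm/s × 864 = 1.607 m/day.
Hydraulic gradient i = (72.71 − 30.79) / 1530 = 41.92 / 1530 = 0.02740.
Specific discharge q = K · i = 1.607 × 0.02740 = 0.04403 m/day.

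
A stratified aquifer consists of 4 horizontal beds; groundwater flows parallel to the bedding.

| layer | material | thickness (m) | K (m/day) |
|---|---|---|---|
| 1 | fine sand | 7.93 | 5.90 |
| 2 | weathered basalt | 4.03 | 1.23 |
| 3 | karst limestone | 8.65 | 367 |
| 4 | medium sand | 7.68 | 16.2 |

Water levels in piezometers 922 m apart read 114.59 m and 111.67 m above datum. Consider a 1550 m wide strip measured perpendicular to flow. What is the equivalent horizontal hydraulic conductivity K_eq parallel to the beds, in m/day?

118

Flow is parallel to layering, so each bed carries its own Darcy discharge and the transmissivities add.
Σ(K_i·b_i) = 5.90×7.93 + 1.23×4.03 + 367×8.65 + 16.2×7.68 = 3351 m²/day.
Total thickness b = 28.29 m, so K_eq = Σ(K_i·b_i)/b = 118.4 m/day.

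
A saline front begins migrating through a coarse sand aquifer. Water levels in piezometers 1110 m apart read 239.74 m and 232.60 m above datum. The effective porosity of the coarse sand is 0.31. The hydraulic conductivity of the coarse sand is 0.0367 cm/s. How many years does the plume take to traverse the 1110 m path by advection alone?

4.62

Convert K: 0.0367 cm/s × 864 = 31.71 m/day.
Hydraulic gradient i = (239.74 − 232.60) / 1110 = 7.14 / 1110 = 0.006432.
Darcy flux q = K · i = 31.71 × 0.006432 = 0.2040 m/day.
Seepage velocity v = q / n_e = 0.2040 / 0.31 = 0.6580 m/day.
Travel time t = L / v = 1110 / 0.6580 = 1687 days = 4.619 years.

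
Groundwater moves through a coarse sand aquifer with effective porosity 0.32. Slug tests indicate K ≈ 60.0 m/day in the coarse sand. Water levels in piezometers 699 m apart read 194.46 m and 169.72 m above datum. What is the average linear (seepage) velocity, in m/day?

Hydraulic gradient i = (194.46 − 169.72) / 699 = 24.74 / 699 = 0.03539.
Darcy flux q = K · i = 60.00 × 0.03539 = 2.124 m/day.
Seepage velocity v = q / n_e = 2.124 / 0.32 = 6.636 m/day.

6.64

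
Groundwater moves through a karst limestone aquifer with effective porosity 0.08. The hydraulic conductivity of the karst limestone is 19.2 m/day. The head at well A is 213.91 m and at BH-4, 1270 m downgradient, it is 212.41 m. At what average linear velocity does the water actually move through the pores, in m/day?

0.283

Hydraulic gradient i = (213.91 − 212.41) / 1270 = 1.5 / 1270 = 0.001181.
Darcy flux q = K · i = 19.20 × 0.001181 = 0.02268 m/day.
Seepage velocity v = q / n_e = 0.02268 / 0.08 = 0.2835 m/day.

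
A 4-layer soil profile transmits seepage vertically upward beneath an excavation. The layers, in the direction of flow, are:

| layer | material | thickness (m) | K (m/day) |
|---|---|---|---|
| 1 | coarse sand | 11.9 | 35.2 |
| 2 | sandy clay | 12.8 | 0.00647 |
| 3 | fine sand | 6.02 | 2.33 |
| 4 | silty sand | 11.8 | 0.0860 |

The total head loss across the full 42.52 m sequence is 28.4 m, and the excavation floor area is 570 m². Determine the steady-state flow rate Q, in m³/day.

Flow is perpendicular to layering, so the layers act in series and the equivalent K is the thickness-weighted harmonic mean.
Total thickness L = 11.9 + 12.8 + 6.02 + 11.8 = 42.52 m.
Σ(b_i/K_i) = 11.9/35.2 + 12.8/0.00647 + 6.02/2.33 + 11.8/0.0860 = 2118 d.
K_eq = L / Σ(b_i/K_i) = 42.52 / 2118 = 0.02007 m/day.
Q = K_eq · A · (Δh/L) = 0.02007 × 570 × (28.4/42.52) = 7.641 m³/day.

7.64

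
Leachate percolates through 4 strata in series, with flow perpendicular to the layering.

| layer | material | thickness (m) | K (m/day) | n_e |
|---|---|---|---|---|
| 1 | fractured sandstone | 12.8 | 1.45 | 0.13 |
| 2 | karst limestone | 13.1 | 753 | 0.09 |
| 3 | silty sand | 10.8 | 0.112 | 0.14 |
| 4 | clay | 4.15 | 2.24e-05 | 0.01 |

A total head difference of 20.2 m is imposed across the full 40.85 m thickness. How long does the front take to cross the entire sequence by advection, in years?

110

With flow normal to the layers, continuity requires the same specific discharge q through every layer.
Σ(b_i/K_i) = 12.8/1.45 + 13.1/753 + 10.8/0.112 + 4.15/2.24e-05 = 1.854e+05 d.
q = Δh / Σ(b_i/K_i) = 20.2 / 1.854e+05 = 0.0001090 m/day.
In each layer the seepage velocity is v_i = q/n_i, so the layer transit time is t_i = b_i·n_i / q:
  layer 1 (fractured sandstone): t_1 = 12.8 × 0.13 / 0.0001090 = 15270 d
  layer 2 (karst limestone): t_2 = 13.1 × 0.09 / 0.0001090 = 10820 d
  layer 3 (silty sand): t_3 = 10.8 × 0.14 / 0.0001090 = 13875 d
  layer 4 (clay): t_4 = 4.15 × 0.01 / 0.0001090 = 380.8 d
Total t = Σ t_i = 40346 days = 110.5 years.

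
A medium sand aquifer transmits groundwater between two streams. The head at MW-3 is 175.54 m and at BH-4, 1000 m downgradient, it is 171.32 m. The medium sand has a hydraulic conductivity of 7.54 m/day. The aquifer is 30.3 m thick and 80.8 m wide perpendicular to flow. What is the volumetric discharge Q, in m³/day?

77.9

Cross-sectional area A = 80.8 × 30.3 = 2448 m².
Hydraulic gradient i = (175.54 − 171.32) / 1000 = 4.22 / 1000 = 0.004220.
Darcy's law: Q = K · A · i = 7.540 × 2448 × 0.004220 = 77.90 m³/day.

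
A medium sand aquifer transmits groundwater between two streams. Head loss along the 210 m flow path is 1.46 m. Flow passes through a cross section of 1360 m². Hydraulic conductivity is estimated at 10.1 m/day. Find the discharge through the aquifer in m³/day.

Hydraulic gradient i = Δh / L = 1.46 / 210 = 0.006952.
Darcy's law: Q = K · A · i = 10.10 × 1360 × 0.006952 = 95.50 m³/day.

95.5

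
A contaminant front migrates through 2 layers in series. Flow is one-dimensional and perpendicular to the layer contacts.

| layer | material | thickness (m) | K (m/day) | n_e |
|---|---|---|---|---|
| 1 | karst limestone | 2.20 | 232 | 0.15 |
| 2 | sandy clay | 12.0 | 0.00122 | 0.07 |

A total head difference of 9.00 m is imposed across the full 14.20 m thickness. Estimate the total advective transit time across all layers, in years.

With flow normal to the layers, continuity requires the same specific discharge q through every layer.
Σ(b_i/K_i) = 2.20/232 + 12.0/0.00122 = 9836 d.
q = Δh / Σ(b_i/K_i) = 9.00 / 9836 = 0.0009150 m/day.
In each layer the seepage velocity is v_i = q/n_i, so the layer transit time is t_i = b_i·n_i / q:
  layer 1 (karst limestone): t_1 = 2.20 × 0.15 / 0.0009150 = 360.7 d
  layer 2 (sandy clay): t_2 = 12.0 × 0.07 / 0.0009150 = 918.0 d
Total t = Σ t_i = 1279 days = 3.501 years.

3.50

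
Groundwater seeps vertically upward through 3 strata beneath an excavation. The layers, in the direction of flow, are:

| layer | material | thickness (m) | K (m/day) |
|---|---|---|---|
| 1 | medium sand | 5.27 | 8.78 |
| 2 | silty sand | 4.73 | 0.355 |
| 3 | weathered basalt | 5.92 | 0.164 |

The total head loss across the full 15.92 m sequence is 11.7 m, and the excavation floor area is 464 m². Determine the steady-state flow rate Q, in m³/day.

Flow is perpendicular to layering, so the layers act in series and the equivalent K is the thickness-weighted harmonic mean.
Total thickness L = 5.27 + 4.73 + 5.92 = 15.92 m.
Σ(b_i/K_i) = 5.27/8.78 + 4.73/0.355 + 5.92/0.164 = 50.02 d.
K_eq = L / Σ(b_i/K_i) = 15.92 / 50.02 = 0.3183 m/day.
Q = K_eq · A · (Δh/L) = 0.3183 × 464 × (11.7/15.92) = 108.5 m³/day.

109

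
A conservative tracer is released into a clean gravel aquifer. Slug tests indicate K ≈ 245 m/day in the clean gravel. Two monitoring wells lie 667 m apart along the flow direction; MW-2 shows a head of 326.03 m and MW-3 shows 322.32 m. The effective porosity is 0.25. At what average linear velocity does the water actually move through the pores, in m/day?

Hydraulic gradient i = (326.03 − 322.32) / 667 = 3.71 / 667 = 0.005562.
Darcy flux q = K · i = 245.0 × 0.005562 = 1.363 m/day.
Seepage velocity v = q / n_e = 1.363 / 0.25 = 5.451 m/day.

5.45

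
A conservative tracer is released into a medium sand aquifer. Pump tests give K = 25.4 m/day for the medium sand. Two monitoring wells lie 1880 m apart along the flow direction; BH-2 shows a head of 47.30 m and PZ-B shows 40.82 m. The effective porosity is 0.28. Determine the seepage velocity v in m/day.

0.313

Hydraulic gradient i = (47.30 − 40.82) / 1880 = 6.48 / 1880 = 0.003447.
Darcy flux q = K · i = 25.40 × 0.003447 = 0.08755 m/day.
Seepage velocity v = q / n_e = 0.08755 / 0.28 = 0.3127 m/day.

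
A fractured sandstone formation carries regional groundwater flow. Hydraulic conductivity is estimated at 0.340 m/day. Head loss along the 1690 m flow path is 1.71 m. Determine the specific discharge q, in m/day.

0.000344

Hydraulic gradient i = Δh / L = 1.71 / 1690 = 0.001012.
Specific discharge q = K · i = 0.3400 × 0.001012 = 0.0003440 m/day.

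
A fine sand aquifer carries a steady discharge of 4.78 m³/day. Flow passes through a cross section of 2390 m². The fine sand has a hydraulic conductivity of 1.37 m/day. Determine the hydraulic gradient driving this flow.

0.00146

From Q = K·A·i, i = Q / (K·A) = 4.78 / (1.370 × 2390) = 0.001460.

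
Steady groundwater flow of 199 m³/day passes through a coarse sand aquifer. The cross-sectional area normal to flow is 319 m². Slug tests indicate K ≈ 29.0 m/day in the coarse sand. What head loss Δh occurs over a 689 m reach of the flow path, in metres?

14.8

From Q = K·A·i, i = Q / (K·A) = 199 / (29.00 × 319.0) = 0.02151.
Head loss Δh = i · L = 0.02151 × 689 = 14.82 m.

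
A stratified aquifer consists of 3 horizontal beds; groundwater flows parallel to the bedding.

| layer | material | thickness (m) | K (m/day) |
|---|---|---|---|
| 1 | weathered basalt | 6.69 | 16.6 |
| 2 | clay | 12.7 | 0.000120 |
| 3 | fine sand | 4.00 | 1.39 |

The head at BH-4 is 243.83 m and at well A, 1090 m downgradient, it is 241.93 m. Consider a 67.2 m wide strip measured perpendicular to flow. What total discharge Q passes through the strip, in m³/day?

13.7

Flow is parallel to layering, so each bed carries its own Darcy discharge and the transmissivities add.
Σ(K_i·b_i) = 16.6×6.69 + 0.000120×12.7 + 1.39×4.00 = 116.6 m²/day.
Hydraulic gradient i = (243.83 − 241.93) / 1090 = 1.9 / 1090 = 0.001743.
Q = Σ(K_i·b_i) · W · i = 116.6 × 67.2 × 0.001743 = 13.66 m³/day.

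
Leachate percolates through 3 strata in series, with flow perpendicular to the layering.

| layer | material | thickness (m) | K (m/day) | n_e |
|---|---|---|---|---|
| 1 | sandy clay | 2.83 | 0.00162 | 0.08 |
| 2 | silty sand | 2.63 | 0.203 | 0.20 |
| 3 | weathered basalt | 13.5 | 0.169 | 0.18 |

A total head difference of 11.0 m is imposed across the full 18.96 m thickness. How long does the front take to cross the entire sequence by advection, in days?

With flow normal to the layers, continuity requires the same specific discharge q through every layer.
Σ(b_i/K_i) = 2.83/0.00162 + 2.63/0.203 + 13.5/0.169 = 1840 d.
q = Δh / Σ(b_i/K_i) = 11.0 / 1840 = 0.005979 m/day.
In each layer the seepage velocity is v_i = q/n_i, so the layer transit time is t_i = b_i·n_i / q:
  layer 1 (sandy clay): t_1 = 2.83 × 0.08 / 0.005979 = 37.87 d
  layer 2 (silty sand): t_2 = 2.63 × 0.20 / 0.005979 = 87.97 d
  layer 3 (weathered basalt): t_3 = 13.5 × 0.18 / 0.005979 = 406.4 d
Total t = Σ t_i = 532.3 days.

532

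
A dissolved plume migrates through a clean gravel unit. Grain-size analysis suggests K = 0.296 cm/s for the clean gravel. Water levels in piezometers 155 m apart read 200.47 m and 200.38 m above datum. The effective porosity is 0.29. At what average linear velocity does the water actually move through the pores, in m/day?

Convert K: 0.296 cm/s × 864 = 255.7 m/day.
Hydraulic gradient i = (200.47 − 200.38) / 155 = 0.09 / 155 = 0.0005806.
Darcy flux q = K · i = 255.7 × 0.0005806 = 0.1485 m/day.
Seepage velocity v = q / n_e = 0.1485 / 0.29 = 0.5121 m/day.

0.512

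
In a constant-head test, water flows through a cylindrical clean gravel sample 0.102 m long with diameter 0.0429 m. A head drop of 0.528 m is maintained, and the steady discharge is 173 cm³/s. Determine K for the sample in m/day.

Cross-sectional area A = π·(d/2)² = π × (0.0429/2)² = 0.001445 m².
Convert discharge: 173 cm³/s = 0.0001730 m³/s.
Darcy's law rearranged: K = Q·L / (A·Δh) = 0.0001730 × 0.102 / (0.001445 × 0.528) = 0.02312 m/s = 1998 m/day.

2000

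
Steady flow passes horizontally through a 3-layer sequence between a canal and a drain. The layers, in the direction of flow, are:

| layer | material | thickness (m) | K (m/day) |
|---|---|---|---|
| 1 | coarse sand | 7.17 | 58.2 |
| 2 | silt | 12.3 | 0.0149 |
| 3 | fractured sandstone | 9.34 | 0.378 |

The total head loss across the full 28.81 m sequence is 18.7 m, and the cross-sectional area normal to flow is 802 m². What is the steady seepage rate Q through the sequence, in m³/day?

17.6

Flow is perpendicular to layering, so the layers act in series and the equivalent K is the thickness-weighted harmonic mean.
Total thickness L = 7.17 + 12.3 + 9.34 = 28.81 m.
Σ(b_i/K_i) = 7.17/58.2 + 12.3/0.0149 + 9.34/0.378 = 850.3 d.
K_eq = L / Σ(b_i/K_i) = 28.81 / 850.3 = 0.03388 m/day.
Q = K_eq · A · (Δh/L) = 0.03388 × 802 × (18.7/28.81) = 17.64 m³/day.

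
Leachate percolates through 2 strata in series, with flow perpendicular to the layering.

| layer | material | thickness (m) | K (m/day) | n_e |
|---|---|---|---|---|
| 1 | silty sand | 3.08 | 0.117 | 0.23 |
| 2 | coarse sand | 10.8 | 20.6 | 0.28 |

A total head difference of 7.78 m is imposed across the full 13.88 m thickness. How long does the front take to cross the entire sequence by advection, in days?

12.9

With flow normal to the layers, continuity requires the same specific discharge q through every layer.
Σ(b_i/K_i) = 3.08/0.117 + 10.8/20.6 = 26.85 d.
q = Δh / Σ(b_i/K_i) = 7.78 / 26.85 = 0.2898 m/day.
In each layer the seepage velocity is v_i = q/n_i, so the layer transit time is t_i = b_i·n_i / q:
  layer 1 (silty sand): t_1 = 3.08 × 0.23 / 0.2898 = 2.445 d
  layer 2 (coarse sand): t_2 = 10.8 × 0.28 / 0.2898 = 10.44 d
Total t = Σ t_i = 12.88 days.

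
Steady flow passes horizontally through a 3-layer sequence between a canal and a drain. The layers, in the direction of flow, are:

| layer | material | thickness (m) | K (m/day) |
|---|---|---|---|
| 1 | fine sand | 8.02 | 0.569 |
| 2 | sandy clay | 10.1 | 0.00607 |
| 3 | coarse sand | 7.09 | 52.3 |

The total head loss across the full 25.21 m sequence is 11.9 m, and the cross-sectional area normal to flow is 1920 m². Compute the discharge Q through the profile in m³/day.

13.6

Flow is perpendicular to layering, so the layers act in series and the equivalent K is the thickness-weighted harmonic mean.
Total thickness L = 8.02 + 10.1 + 7.09 = 25.21 m.
Σ(b_i/K_i) = 8.02/0.569 + 10.1/0.00607 + 7.09/52.3 = 1678 d.
K_eq = L / Σ(b_i/K_i) = 25.21 / 1678 = 0.01502 m/day.
Q = K_eq · A · (Δh/L) = 0.01502 × 1920 × (11.9/25.21) = 13.61 m³/day.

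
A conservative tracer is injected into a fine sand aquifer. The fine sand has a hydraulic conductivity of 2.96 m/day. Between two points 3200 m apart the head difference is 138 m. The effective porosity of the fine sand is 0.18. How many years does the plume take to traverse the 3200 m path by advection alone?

Hydraulic gradient i = Δh / L = 138 / 3200 = 0.04312.
Darcy flux q = K · i = 2.960 × 0.04312 = 0.1276 m/day.
Seepage velocity v = q / n_e = 0.1276 / 0.18 = 0.7092 m/day.
Travel time t = L / v = 3200 / 0.7092 = 4512 days = 12.35 years.

12.4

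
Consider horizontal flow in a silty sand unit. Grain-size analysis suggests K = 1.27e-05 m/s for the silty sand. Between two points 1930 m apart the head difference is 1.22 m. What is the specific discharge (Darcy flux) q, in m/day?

0.000694

Convert K: 1.27e-05 m/s × 86400 = 1.097 m/day.
Hydraulic gradient i = Δh / L = 1.22 / 1930 = 0.0006321.
Specific discharge q = K · i = 1.097 × 0.0006321 = 0.0006936 m/day.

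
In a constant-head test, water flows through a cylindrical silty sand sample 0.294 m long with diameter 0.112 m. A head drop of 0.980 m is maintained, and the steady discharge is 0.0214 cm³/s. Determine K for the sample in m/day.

Cross-sectional area A = π·(d/2)² = π × (0.112/2)² = 0.009852 m².
Convert discharge: 0.0214 cm³/s = 2.140e-08 m³/s.
Darcy's law rearranged: K = Q·L / (A·Δh) = 2.140e-08 × 0.294 / (0.009852 × 0.980) = 6.516e-07 m/s = 0.05630 m/day.

0.0563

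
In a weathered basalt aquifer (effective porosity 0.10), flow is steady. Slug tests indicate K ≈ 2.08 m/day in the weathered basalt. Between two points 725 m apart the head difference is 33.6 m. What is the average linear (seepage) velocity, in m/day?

Hydraulic gradient i = Δh / L = 33.6 / 725 = 0.04634.
Darcy flux q = K · i = 2.080 × 0.04634 = 0.09640 m/day.
Seepage velocity v = q / n_e = 0.09640 / 0.10 = 0.9640 m/day.

0.964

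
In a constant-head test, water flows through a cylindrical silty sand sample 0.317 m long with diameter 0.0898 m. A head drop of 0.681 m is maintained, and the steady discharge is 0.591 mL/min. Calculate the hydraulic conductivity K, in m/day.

Cross-sectional area A = π·(d/2)² = π × (0.0898/2)² = 0.006333 m².
Convert discharge: 0.591 mL/min = 9.850e-09 m³/s.
Darcy's law rearranged: K = Q·L / (A·Δh) = 9.850e-09 × 0.317 / (0.006333 × 0.681) = 7.239e-07 m/s = 0.06255 m/day.

0.0625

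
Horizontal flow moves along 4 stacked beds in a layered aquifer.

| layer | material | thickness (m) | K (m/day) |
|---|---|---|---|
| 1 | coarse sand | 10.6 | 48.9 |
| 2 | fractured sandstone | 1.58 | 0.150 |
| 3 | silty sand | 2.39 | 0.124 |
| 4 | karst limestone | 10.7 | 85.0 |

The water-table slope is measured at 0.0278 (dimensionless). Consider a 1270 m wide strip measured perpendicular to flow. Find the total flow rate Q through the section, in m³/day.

Flow is parallel to layering, so each bed carries its own Darcy discharge and the transmissivities add.
Σ(K_i·b_i) = 48.9×10.6 + 0.150×1.58 + 0.124×2.39 + 85.0×10.7 = 1428 m²/day.
Hydraulic gradient i = 0.0278.
Q = Σ(K_i·b_i) · W · i = 1428 × 1270 × 0.02780 = 50430 m³/day.

50400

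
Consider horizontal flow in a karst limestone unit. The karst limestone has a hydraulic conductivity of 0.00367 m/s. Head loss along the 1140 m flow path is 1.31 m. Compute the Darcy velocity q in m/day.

Convert K: 0.00367 m/s × 86400 = 317.1 m/day.
Hydraulic gradient i = Δh / L = 1.31 / 1140 = 0.001149.
Specific discharge q = K · i = 317.1 × 0.001149 = 0.3644 m/day.

0.364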